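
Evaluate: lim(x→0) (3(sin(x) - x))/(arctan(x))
This is a 0/0 indeterminate form.

Apply L'Hôpital's rule: differentiate numerator and denominator separately.
  f(x) = -3·x + 3·sin(x)   ⇒   f'(x) = 3·cos(x) - 3
  g(x) = atan(x)   ⇒   g'(x) = 1/(x^2 + 1)
  lim(x→0) f'(x)/g'(x) = lim(x→0) (3·cos(x) - 3)/(1/(x^2 + 1))
  = 0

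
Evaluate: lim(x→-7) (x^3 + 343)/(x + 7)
This is a standard limit.

Factor or rationalize the expression:
  lim(x→-7) (x^3 + 343)/(x + 7) = 147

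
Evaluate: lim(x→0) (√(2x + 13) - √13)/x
This is a standard limit.

Factor or rationalize the expression:
  lim(x→0) (√(2x + 13) - √13)/x = sqrt(13)/13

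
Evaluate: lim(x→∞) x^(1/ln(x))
This is an exponential indeterminate form.

For exponential indeterminate forms, take the natural log:
  Let L = lim(x→∞) x^(1/ln(x))
  Then ln(L) = lim(x→∞) [exponent × ln(base)]
  Evaluate using L'Hôpital or standard limits, then exponentiate.
  L = e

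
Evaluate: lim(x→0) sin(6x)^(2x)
This is an exponential indeterminate form.

For exponential indeterminate forms, take the natural log:
  Let L = lim(x→0) sin(6x)^(2x)
  Then ln(L) = lim(x→0) [exponent × ln(base)]
  Evaluate using L'Hôpital or standard limits, then exponentiate.
  L = 1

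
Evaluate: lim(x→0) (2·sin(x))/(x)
This is a 0/0 indeterminate form.

Apply L'Hôpital's rule: differentiate numerator and denominator separately.
  f(x) = 2·sin(x)   ⇒   f'(x) = 2·cos(x)
  g(x) = x   ⇒   g'(x) = 1
  lim(x→0) f'(x)/g'(x) = lim(x→0) (2·cos(x))/(1)
  = 2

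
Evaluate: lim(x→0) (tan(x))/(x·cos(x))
This is a 0/0 indeterminate form.

Apply L'Hôpital's rule: differentiate numerator and denominator separately.
  f(x) = tan(x)   ⇒   f'(x) = tan(x)^2 + 1
  g(x) = x·cos(x)   ⇒   g'(x) = -x·sin(x) + cos(x)
  lim(x→0) f'(x)/g'(x) = lim(x→0) (tan(x)^2 + 1)/(-x·sin(x) + cos(x))
  = 1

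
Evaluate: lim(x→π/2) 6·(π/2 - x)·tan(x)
This is a 0·∞ indeterminate form.

Rewrite 0·∞ as a quotient (0/0 or ∞/∞ form), then apply L'Hôpital's rule:
  lim(x→π/2) 6·(π/2 - x)·tan(x) = 6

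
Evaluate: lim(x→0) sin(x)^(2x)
This is an exponential indeterminate form.

For exponential indeterminate forms, take the natural log:
  Let L = lim(x→0) sin(x)^(2x)
  Then ln(L) = lim(x→0) [exponent × ln(base)]
  Evaluate using L'Hôpital or standard limits, then exponentiate.
  L = 1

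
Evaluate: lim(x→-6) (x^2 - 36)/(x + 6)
This is a standard limit.

Factor or rationalize the expression:
  lim(x→-6) (x^2 - 36)/(x + 6) = -12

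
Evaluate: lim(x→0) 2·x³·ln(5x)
This is a 0·∞ indeterminate form.

Rewrite 0·∞ as a quotient (0/0 or ∞/∞ form), then apply L'Hôpital's rule:
  lim(x→0) 2·x³·ln(5x) = 0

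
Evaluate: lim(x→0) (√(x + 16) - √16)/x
This is a standard limit.

Factor or rationalize the expression:
  lim(x→0) (√(x + 16) - √16)/x = 1/8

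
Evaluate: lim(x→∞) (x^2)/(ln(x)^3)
This is an ∞/∞ indeterminate form.

Apply L'Hôpital's rule: differentiate numerator and denominator separately.
  f(x) = x^2   ⇒   f'(x) = 2·x
  g(x) = ln(x)^3   ⇒   g'(x) = 3·ln(x)^2/x
  lim(x→∞) f'(x)/g'(x) = lim(x→∞) (2·x)/(3·ln(x)^2/x)
  = ∞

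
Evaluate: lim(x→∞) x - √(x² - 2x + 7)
This is an ∞-∞ indeterminate form.

Combine fractions or rationalize to convert ∞-∞ to 0/0 form:
  lim(x→∞) x - √(x² - 2x + 7) = 1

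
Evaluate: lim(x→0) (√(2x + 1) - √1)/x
This is a standard limit.

Factor or rationalize the expression:
  lim(x→0) (√(2x + 1) - √1)/x = 1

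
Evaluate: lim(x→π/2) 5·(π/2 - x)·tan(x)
This is a 0·∞ indeterminate form.

Rewrite 0·∞ as a quotient (0/0 or ∞/∞ form), then apply L'Hôpital's rule:
  lim(x→π/2) 5·(π/2 - x)·tan(x) = 5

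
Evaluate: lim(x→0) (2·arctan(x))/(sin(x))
This is a 0/0 indeterminate form.

Apply L'Hôpital's rule: differentiate numerator and denominator separately.
  f(x) = 2·atan(x)   ⇒   f'(x) = 2/(x^2 + 1)
  g(x) = sin(x)   ⇒   g'(x) = cos(x)
  lim(x→0) f'(x)/g'(x) = lim(x→0) (2/(x^2 + 1))/(cos(x))
  = 2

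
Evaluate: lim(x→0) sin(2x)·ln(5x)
This is a 0·∞ indeterminate form.

Rewrite 0·∞ as a quotient (0/0 or ∞/∞ form), then apply L'Hôpital's rule:
  lim(x→0) sin(2x)·ln(5x) = 0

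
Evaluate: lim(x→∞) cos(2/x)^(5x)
This is an exponential indeterminate form.

For exponential indeterminate forms, take the natural log:
  Let L = lim(x→∞) cos(2/x)^(5x)
  Then ln(L) = lim(x→∞) [exponent × ln(base)]
  Evaluate using L'Hôpital or standard limits, then exponentiate.
  L = 1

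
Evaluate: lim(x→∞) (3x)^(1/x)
This is an exponential indeterminate form.

For exponential indeterminate forms, take the natural log:
  Let L = lim(x→∞) (3x)^(1/x)
  Then ln(L) = lim(x→∞) [exponent × ln(base)]
  Evaluate using L'Hôpital or standard limits, then exponentiate.
  L = 1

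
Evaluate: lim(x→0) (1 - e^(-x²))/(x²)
This is a 0/0 indeterminate form.

Apply L'Hôpital's rule: differentiate numerator and denominator separately.
  f(x) = 1 - e^(-x^2)   ⇒   f'(x) = 2·x·e^(-x^2)
  g(x) = x^2   ⇒   g'(x) = 2·x
  lim(x→0) f'(x)/g'(x) = lim(x→0) (2·x·e^(-x^2))/(2·x)
  = 1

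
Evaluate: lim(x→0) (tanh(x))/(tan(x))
This is a 0/0 indeterminate form.

Apply L'Hôpital's rule: differentiate numerator and denominator separately.
  f(x) = tanh(x)   ⇒   f'(x) = 1 - tanh(x)^2
  g(x) = tan(x)   ⇒   g'(x) = tan(x)^2 + 1
  lim(x→0) f'(x)/g'(x) = lim(x→0) (1 - tanh(x)^2)/(tan(x)^2 + 1)
  = 1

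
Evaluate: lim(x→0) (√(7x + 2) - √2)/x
This is a standard limit.

Factor or rationalize the expression:
  lim(x→0) (√(7x + 2) - √2)/x = 7·sqrt(2)/4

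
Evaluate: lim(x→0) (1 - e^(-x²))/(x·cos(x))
This is a 0/0 indeterminate form.

Apply L'Hôpital's rule: differentiate numerator and denominator separately.
  f(x) = 1 - e^(-x^2)   ⇒   f'(x) = 2·x·e^(-x^2)
  g(x) = x·cos(x)   ⇒   g'(x) = -x·sin(x) + cos(x)
  lim(x→0) f'(x)/g'(x) = lim(x→0) (2·x·e^(-x^2))/(-x·sin(x) + cos(x))
  = 0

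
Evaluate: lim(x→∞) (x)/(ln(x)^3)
This is an ∞/∞ indeterminate form.

Apply L'Hôpital's rule: differentiate numerator and denominator separately.
  f(x) = x   ⇒   f'(x) = 1
  g(x) = ln(x)^3   ⇒   g'(x) = 3·ln(x)^2/x
  lim(x→∞) f'(x)/g'(x) = lim(x→∞) (1)/(3·ln(x)^2/x)
  = ∞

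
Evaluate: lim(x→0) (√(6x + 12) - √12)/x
This is a standard limit.

Factor or rationalize the expression:
  lim(x→0) (√(6x + 12) - √12)/x = sqrt(3)/2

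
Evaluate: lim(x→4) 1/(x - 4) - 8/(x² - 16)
This is an ∞-∞ indeterminate form.

Combine fractions or rationalize to convert ∞-∞ to 0/0 form:
  lim(x→4) 1/(x - 4) - 8/(x² - 16) = 1/8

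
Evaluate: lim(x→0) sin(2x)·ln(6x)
This is a 0·∞ indeterminate form.

Rewrite 0·∞ as a quotient (0/0 or ∞/∞ form), then apply L'Hôpital's rule:
  lim(x→0) sin(2x)·ln(6x) = 0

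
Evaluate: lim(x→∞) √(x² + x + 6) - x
This is an ∞-∞ indeterminate form.

Combine fractions or rationalize to convert ∞-∞ to 0/0 form:
  lim(x→∞) √(x² + x + 6) - x = 1/2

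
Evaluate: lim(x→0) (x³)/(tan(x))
This is a 0/0 indeterminate form.

Apply L'Hôpital's rule: differentiate numerator and denominator separately.
  f(x) = x^3   ⇒   f'(x) = 3·x^2
  g(x) = tan(x)   ⇒   g'(x) = tan(x)^2 + 1
  lim(x→0) f'(x)/g'(x) = lim(x→0) (3·x^2)/(tan(x)^2 + 1)
  = 0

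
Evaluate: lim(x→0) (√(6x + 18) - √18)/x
This is a standard limit.

Factor or rationalize the expression:
  lim(x→0) (√(6x + 18) - √18)/x = sqrt(2)/2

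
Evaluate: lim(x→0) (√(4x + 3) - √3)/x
This is a standard limit.

Factor or rationalize the expression:
  lim(x→0) (√(4x + 3) - √3)/x = 2·sqrt(3)/3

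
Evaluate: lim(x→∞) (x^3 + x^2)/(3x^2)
This is an ∞/∞ indeterminate form.

Apply L'Hôpital's rule: differentiate numerator and denominator separately.
  f(x) = x^3 + x^2   ⇒   f'(x) = 3·x^2 + 2·x
  g(x) = 3·x^2   ⇒   g'(x) = 6·x
  lim(x→∞) f'(x)/g'(x) = lim(x→∞) (3·x^2 + 2·x)/(6·x)
  = ∞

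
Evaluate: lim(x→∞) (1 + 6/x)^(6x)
This is an exponential indeterminate form.

For exponential indeterminate forms, take the natural log:
  Let L = lim(x→∞) (1 + 6/x)^(6x)
  Then ln(L) = lim(x→∞) [exponent × ln(base)]
  Evaluate using L'Hôpital or standard limits, then exponentiate.
  L = e^(36)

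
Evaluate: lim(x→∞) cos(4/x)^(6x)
This is an exponential indeterminate form.

For exponential indeterminate forms, take the natural log:
  Let L = lim(x→∞) cos(4/x)^(6x)
  Then ln(L) = lim(x→∞) [exponent × ln(base)]
  Evaluate using L'Hôpital or standard limits, then exponentiate.
  L = 1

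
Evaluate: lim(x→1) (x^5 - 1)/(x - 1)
This is a standard limit.

Factor or rationalize the expression:
  lim(x→1) (x^5 - 1)/(x - 1) = 5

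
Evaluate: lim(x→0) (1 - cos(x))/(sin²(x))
This is a 0/0 indeterminate form.

Apply L'Hôpital's rule: differentiate numerator and denominator separately.
  f(x) = 1 - cos(x)   ⇒   f'(x) = sin(x)
  g(x) = sin(x)^2   ⇒   g'(x) = 2·sin(x)·cos(x)
  lim(x→0) f'(x)/g'(x) = lim(x→0) (sin(x))/(2·sin(x)·cos(x))
  = 1/2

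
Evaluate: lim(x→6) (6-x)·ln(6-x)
This is a 0·∞ indeterminate form.

Rewrite 0·∞ as a quotient (0/0 or ∞/∞ form), then apply L'Hôpital's rule:
  lim(x→6) (6-x)·ln(6-x) = 0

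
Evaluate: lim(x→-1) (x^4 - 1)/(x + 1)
This is a standard limit.

Factor or rationalize the expression:
  lim(x→-1) (x^4 - 1)/(x + 1) = -4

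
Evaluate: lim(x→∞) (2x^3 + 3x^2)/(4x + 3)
This is an ∞/∞ indeterminate form.

Apply L'Hôpital's rule: differentiate numerator and denominator separately.
  f(x) = 2·x^3 + 3·x^2   ⇒   f'(x) = 6·x^2 + 6·x
  g(x) = 4·x + 3   ⇒   g'(x) = 4
  lim(x→∞) f'(x)/g'(x) = lim(x→∞) (6·x^2 + 6·x)/(4)
  = ∞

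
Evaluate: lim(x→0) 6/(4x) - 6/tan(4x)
This is an ∞-∞ indeterminate form.

Combine fractions or rationalize to convert ∞-∞ to 0/0 form:
  lim(x→0) 6/(4x) - 6/tan(4x) = 0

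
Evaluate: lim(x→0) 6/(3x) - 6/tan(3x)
This is an ∞-∞ indeterminate form.

Combine fractions or rationalize to convert ∞-∞ to 0/0 form:
  lim(x→0) 6/(3x) - 6/tan(3x) = 0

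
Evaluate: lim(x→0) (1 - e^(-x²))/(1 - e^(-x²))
This is a 0/0 indeterminate form.

Apply L'Hôpital's rule: differentiate numerator and denominator separately.
  f(x) = 1 - e^(-x^2)   ⇒   f'(x) = 2·x·e^(-x^2)
  g(x) = 1 - e^(-x^2)   ⇒   g'(x) = 2·x·e^(-x^2)
  lim(x→0) f'(x)/g'(x) = lim(x→0) (2·x·e^(-x^2))/(2·x·e^(-x^2))
  = 1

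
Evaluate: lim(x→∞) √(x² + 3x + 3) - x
This is an ∞-∞ indeterminate form.

Combine fractions or rationalize to convert ∞-∞ to 0/0 form:
  lim(x→∞) √(x² + 3x + 3) - x = 3/2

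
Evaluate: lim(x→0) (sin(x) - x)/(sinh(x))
This is a 0/0 indeterminate form.

Apply L'Hôpital's rule: differentiate numerator and denominator separately.
  f(x) = -x + sin(x)   ⇒   f'(x) = cos(x) - 1
  g(x) = sinh(x)   ⇒   g'(x) = cosh(x)
  lim(x→0) f'(x)/g'(x) = lim(x→0) (cos(x) - 1)/(cosh(x))
  = 0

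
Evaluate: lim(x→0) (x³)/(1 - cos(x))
This is a 0/0 indeterminate form.

Apply L'Hôpital's rule: differentiate numerator and denominator separately.
  f(x) = x^3   ⇒   f'(x) = 3·x^2
  g(x) = 1 - cos(x)   ⇒   g'(x) = sin(x)
  lim(x→0) f'(x)/g'(x) = lim(x→0) (3·x^2)/(sin(x))
  = 0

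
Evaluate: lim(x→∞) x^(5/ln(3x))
This is an exponential indeterminate form.

For exponential indeterminate forms, take the natural log:
  Let L = lim(x→∞) x^(5/ln(3x))
  Then ln(L) = lim(x→∞) [exponent × ln(base)]
  Evaluate using L'Hôpital or standard limits, then exponentiate.
  L = e^(5)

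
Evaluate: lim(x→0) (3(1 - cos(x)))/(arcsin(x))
This is a 0/0 indeterminate form.

Apply L'Hôpital's rule: differentiate numerator and denominator separately.
  f(x) = 3 - 3·cos(x)   ⇒   f'(x) = 3·sin(x)
  g(x) = asin(x)   ⇒   g'(x) = 1/sqrt(1 - x^2)
  lim(x→0) f'(x)/g'(x) = lim(x→0) (3·sin(x))/(1/sqrt(1 - x^2))
  = 0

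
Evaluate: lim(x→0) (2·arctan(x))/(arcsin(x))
This is a 0/0 indeterminate form.

Apply L'Hôpital's rule: differentiate numerator and denominator separately.
  f(x) = 2·atan(x)   ⇒   f'(x) = 2/(x^2 + 1)
  g(x) = asin(x)   ⇒   g'(x) = 1/sqrt(1 - x^2)
  lim(x→0) f'(x)/g'(x) = lim(x→0) (2/(x^2 + 1))/(1/sqrt(1 - x^2))
  = 2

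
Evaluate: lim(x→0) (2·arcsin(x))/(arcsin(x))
This is a 0/0 indeterminate form.

Apply L'Hôpital's rule: differentiate numerator and denominator separately.
  f(x) = 2·asin(x)   ⇒   f'(x) = 2/sqrt(1 - x^2)
  g(x) = asin(x)   ⇒   g'(x) = 1/sqrt(1 - x^2)
  lim(x→0) f'(x)/g'(x) = lim(x→0) (2/sqrt(1 - x^2))/(1/sqrt(1 - x^2))
  = 2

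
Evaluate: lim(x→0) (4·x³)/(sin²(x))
This is a 0/0 indeterminate form.

Apply L'Hôpital's rule: differentiate numerator and denominator separately.
  f(x) = 4·x^3   ⇒   f'(x) = 12·x^2
  g(x) = sin(x)^2   ⇒   g'(x) = 2·sin(x)·cos(x)
  lim(x→0) f'(x)/g'(x) = lim(x→0) (12·x^2)/(2·sin(x)·cos(x))
  = 0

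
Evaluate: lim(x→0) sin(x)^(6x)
This is an exponential indeterminate form.

For exponential indeterminate forms, take the natural log:
  Let L = lim(x→0) sin(x)^(6x)
  Then ln(L) = lim(x→0) [exponent × ln(base)]
  Evaluate using L'Hôpital or standard limits, then exponentiate.
  L = 1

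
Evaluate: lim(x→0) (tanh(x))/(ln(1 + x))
This is a 0/0 indeterminate form.

Apply L'Hôpital's rule: differentiate numerator and denominator separately.
  f(x) = tanh(x)   ⇒   f'(x) = 1 - tanh(x)^2
  g(x) = ln(x + 1)   ⇒   g'(x) = 1/(x + 1)
  lim(x→0) f'(x)/g'(x) = lim(x→0) (1 - tanh(x)^2)/(1/(x + 1))
  = 1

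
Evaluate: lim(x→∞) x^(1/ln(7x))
This is an exponential indeterminate form.

For exponential indeterminate forms, take the natural log:
  Let L = lim(x→∞) x^(1/ln(7x))
  Then ln(L) = lim(x→∞) [exponent × ln(base)]
  Evaluate using L'Hôpital or standard limits, then exponentiate.
  L = e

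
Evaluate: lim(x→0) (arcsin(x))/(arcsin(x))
This is a 0/0 indeterminate form.

Apply L'Hôpital's rule: differentiate numerator and denominator separately.
  f(x) = asin(x)   ⇒   f'(x) = 1/sqrt(1 - x^2)
  g(x) = asin(x)   ⇒   g'(x) = 1/sqrt(1 - x^2)
  lim(x→0) f'(x)/g'(x) = lim(x→0) (1/sqrt(1 - x^2))/(1/sqrt(1 - x^2))
  = 1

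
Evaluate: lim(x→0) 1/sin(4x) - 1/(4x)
This is an ∞-∞ indeterminate form.

Combine fractions or rationalize to convert ∞-∞ to 0/0 form:
  lim(x→0) 1/sin(4x) - 1/(4x) = 0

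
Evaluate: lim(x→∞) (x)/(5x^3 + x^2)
This is an ∞/∞ indeterminate form.

Apply L'Hôpital's rule: differentiate numerator and denominator separately.
  f(x) = x   ⇒   f'(x) = 1
  g(x) = 5·x^3 + x^2   ⇒   g'(x) = 15·x^2 + 2·x
  lim(x→∞) f'(x)/g'(x) = lim(x→∞) (1)/(15·x^2 + 2·x)
  = 0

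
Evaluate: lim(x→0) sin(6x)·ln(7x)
This is a 0·∞ indeterminate form.

Rewrite 0·∞ as a quotient (0/0 or ∞/∞ form), then apply L'Hôpital's rule:
  lim(x→0) sin(6x)·ln(7x) = 0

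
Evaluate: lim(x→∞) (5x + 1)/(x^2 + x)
This is an ∞/∞ indeterminate form.

Apply L'Hôpital's rule: differentiate numerator and denominator separately.
  f(x) = 5·x + 1   ⇒   f'(x) = 5
  g(x) = x^2 + x   ⇒   g'(x) = 2·x + 1
  lim(x→∞) f'(x)/g'(x) = lim(x→∞) (5)/(2·x + 1)
  = 0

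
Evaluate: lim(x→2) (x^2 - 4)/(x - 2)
This is a standard limit.

Factor or rationalize the expression:
  lim(x→2) (x^2 - 4)/(x - 2) = 4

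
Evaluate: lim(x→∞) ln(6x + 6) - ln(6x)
This is an ∞-∞ indeterminate form.

Combine fractions or rationalize to convert ∞-∞ to 0/0 form:
  lim(x→∞) ln(6x + 6) - ln(6x) = 0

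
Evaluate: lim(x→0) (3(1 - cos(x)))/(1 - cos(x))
This is a 0/0 indeterminate form.

Apply L'Hôpital's rule: differentiate numerator and denominator separately.
  f(x) = 3 - 3·cos(x)   ⇒   f'(x) = 3·sin(x)
  g(x) = 1 - cos(x)   ⇒   g'(x) = sin(x)
  lim(x→0) f'(x)/g'(x) = lim(x→0) (3·sin(x))/(sin(x))
  = 3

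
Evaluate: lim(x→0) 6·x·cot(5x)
This is a 0·∞ indeterminate form.

Rewrite 0·∞ as a quotient (0/0 or ∞/∞ form), then apply L'Hôpital's rule:
  lim(x→0) 6·x·cot(5x) = 6/5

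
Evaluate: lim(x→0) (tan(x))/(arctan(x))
This is a 0/0 indeterminate form.

Apply L'Hôpital's rule: differentiate numerator and denominator separately.
  f(x) = tan(x)   ⇒   f'(x) = tan(x)^2 + 1
  g(x) = atan(x)   ⇒   g'(x) = 1/(x^2 + 1)
  lim(x→0) f'(x)/g'(x) = lim(x→0) (tan(x)^2 + 1)/(1/(x^2 + 1))
  = 1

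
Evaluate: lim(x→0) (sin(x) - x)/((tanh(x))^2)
This is a 0/0 indeterminate form.

Apply L'Hôpital's rule: differentiate numerator and denominator separately.
  f(x) = -x + sin(x)   ⇒   f'(x) = cos(x) - 1
  g(x) = tanh(x)^2   ⇒   g'(x) = (2 - 2·tanh(x)^2)·tanh(x)
  lim(x→0) f'(x)/g'(x) = lim(x→0) (cos(x) - 1)/((2 - 2·tanh(x)^2)·tanh(x))
  = 0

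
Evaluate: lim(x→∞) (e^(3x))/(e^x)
This is an ∞/∞ indeterminate form.

Apply L'Hôpital's rule: differentiate numerator and denominator separately.
  f(x) = e^(3·x)   ⇒   f'(x) = 3·e^(3·x)
  g(x) = e^(x)   ⇒   g'(x) = e^(x)
  lim(x→∞) f'(x)/g'(x) = lim(x→∞) (3·e^(3·x))/(e^(x))
  = ∞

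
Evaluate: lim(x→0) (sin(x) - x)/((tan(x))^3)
This is a 0/0 indeterminate form.

Apply L'Hôpital's rule: differentiate numerator and denominator separately.
  f(x) = -x + sin(x)   ⇒   f'(x) = cos(x) - 1
  g(x) = tan(x)^3   ⇒   g'(x) = (3·tan(x)^2 + 3)·tan(x)^2
  lim(x→0) f'(x)/g'(x) = lim(x→0) (cos(x) - 1)/((3·tan(x)^2 + 3)·tan(x)^2)
  = -1/6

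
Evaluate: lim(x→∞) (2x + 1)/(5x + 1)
This is an ∞/∞ indeterminate form.

Apply L'Hôpital's rule: differentiate numerator and denominator separately.
  f(x) = 2·x + 1   ⇒   f'(x) = 2
  g(x) = 5·x + 1   ⇒   g'(x) = 5
  lim(x→∞) f'(x)/g'(x) = lim(x→∞) (2)/(5)
  = 2/5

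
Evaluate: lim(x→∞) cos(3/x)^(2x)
This is an exponential indeterminate form.

For exponential indeterminate forms, take the natural log:
  Let L = lim(x→∞) cos(3/x)^(2x)
  Then ln(L) = lim(x→∞) [exponent × ln(base)]
  Evaluate using L'Hôpital or standard limits, then exponentiate.
  L = 1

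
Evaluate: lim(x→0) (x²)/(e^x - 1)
This is a 0/0 indeterminate form.

Apply L'Hôpital's rule: differentiate numerator and denominator separately.
  f(x) = x^2   ⇒   f'(x) = 2·x
  g(x) = e^(x) - 1   ⇒   g'(x) = e^(x)
  lim(x→0) f'(x)/g'(x) = lim(x→0) (2·x)/(e^(x))
  = 0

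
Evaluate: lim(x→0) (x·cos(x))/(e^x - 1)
This is a 0/0 indeterminate form.

Apply L'Hôpital's rule: differentiate numerator and denominator separately.
  f(x) = x·cos(x)   ⇒   f'(x) = -x·sin(x) + cos(x)
  g(x) = e^(x) - 1   ⇒   g'(x) = e^(x)
  lim(x→0) f'(x)/g'(x) = lim(x→0) (-x·sin(x) + cos(x))/(e^(x))
  = 1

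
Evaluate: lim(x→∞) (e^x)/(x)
This is an ∞/∞ indeterminate form.

Apply L'Hôpital's rule: differentiate numerator and denominator separately.
  f(x) = e^(x)   ⇒   f'(x) = e^(x)
  g(x) = x   ⇒   g'(x) = 1
  lim(x→∞) f'(x)/g'(x) = lim(x→∞) (e^(x))/(1)
  = ∞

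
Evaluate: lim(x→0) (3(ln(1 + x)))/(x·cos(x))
This is a 0/0 indeterminate form.

Apply L'Hôpital's rule: differentiate numerator and denominator separately.
  f(x) = 3·ln(x + 1)   ⇒   f'(x) = 3/(x + 1)
  g(x) = x·cos(x)   ⇒   g'(x) = -x·sin(x) + cos(x)
  lim(x→0) f'(x)/g'(x) = lim(x→0) (3/(x + 1))/(-x·sin(x) + cos(x))
  = 3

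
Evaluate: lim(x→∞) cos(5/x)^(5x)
This is an exponential indeterminate form.

For exponential indeterminate forms, take the natural log:
  Let L = lim(x→∞) cos(5/x)^(5x)
  Then ln(L) = lim(x→∞) [exponent × ln(base)]
  Evaluate using L'Hôpital or standard limits, then exponentiate.
  L = 1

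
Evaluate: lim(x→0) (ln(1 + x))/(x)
This is a 0/0 indeterminate form.

Apply L'Hôpital's rule: differentiate numerator and denominator separately.
  f(x) = ln(x + 1)   ⇒   f'(x) = 1/(x + 1)
  g(x) = x   ⇒   g'(x) = 1
  lim(x→0) f'(x)/g'(x) = lim(x→0) (1/(x + 1))/(1)
  = 1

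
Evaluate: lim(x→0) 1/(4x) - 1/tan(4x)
This is an ∞-∞ indeterminate form.

Combine fractions or rationalize to convert ∞-∞ to 0/0 form:
  lim(x→0) 1/(4x) - 1/tan(4x) = 0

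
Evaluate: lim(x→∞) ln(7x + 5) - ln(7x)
This is an ∞-∞ indeterminate form.

Combine fractions or rationalize to convert ∞-∞ to 0/0 form:
  lim(x→∞) ln(7x + 5) - ln(7x) = 0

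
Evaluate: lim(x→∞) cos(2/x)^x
This is an exponential indeterminate form.

For exponential indeterminate forms, take the natural log:
  Let L = lim(x→∞) cos(2/x)^x
  Then ln(L) = lim(x→∞) [exponent × ln(base)]
  Evaluate using L'Hôpital or standard limits, then exponentiate.
  L = 1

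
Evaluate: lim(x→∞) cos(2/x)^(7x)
This is an exponential indeterminate form.

For exponential indeterminate forms, take the natural log:
  Let L = lim(x→∞) cos(2/x)^(7x)
  Then ln(L) = lim(x→∞) [exponent × ln(base)]
  Evaluate using L'Hôpital or standard limits, then exponentiate.
  L = 1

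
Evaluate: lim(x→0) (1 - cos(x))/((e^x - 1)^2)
This is a 0/0 indeterminate form.

Apply L'Hôpital's rule: differentiate numerator and denominator separately.
  f(x) = 1 - cos(x)   ⇒   f'(x) = sin(x)
  g(x) = (e^(x) - 1)^2   ⇒   g'(x) = 2·(e^(x) - 1)·e^(x)
  lim(x→0) f'(x)/g'(x) = lim(x→0) (sin(x))/(2·(e^(x) - 1)·e^(x))
  = 1/2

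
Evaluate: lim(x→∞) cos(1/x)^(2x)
This is an exponential indeterminate form.

For exponential indeterminate forms, take the natural log:
  Let L = lim(x→∞) cos(1/x)^(2x)
  Then ln(L) = lim(x→∞) [exponent × ln(base)]
  Evaluate using L'Hôpital or standard limits, then exponentiate.
  L = 1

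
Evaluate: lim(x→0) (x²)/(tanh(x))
This is a 0/0 indeterminate form.

Apply L'Hôpital's rule: differentiate numerator and denominator separately.
  f(x) = x^2   ⇒   f'(x) = 2·x
  g(x) = tanh(x)   ⇒   g'(x) = 1 - tanh(x)^2
  lim(x→0) f'(x)/g'(x) = lim(x→0) (2·x)/(1 - tanh(x)^2)
  = 0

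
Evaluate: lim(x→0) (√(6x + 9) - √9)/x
This is a standard limit.

Factor or rationalize the expression:
  lim(x→0) (√(6x + 9) - √9)/x = 1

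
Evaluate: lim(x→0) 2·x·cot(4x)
This is a 0·∞ indeterminate form.

Rewrite 0·∞ as a quotient (0/0 or ∞/∞ form), then apply L'Hôpital's rule:
  lim(x→0) 2·x·cot(4x) = 1/2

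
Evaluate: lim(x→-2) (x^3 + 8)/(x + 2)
This is a standard limit.

Factor or rationalize the expression:
  lim(x→-2) (x^3 + 8)/(x + 2) = 12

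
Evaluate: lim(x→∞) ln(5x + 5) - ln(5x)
This is an ∞-∞ indeterminate form.

Combine fractions or rationalize to convert ∞-∞ to 0/0 form:
  lim(x→∞) ln(5x + 5) - ln(5x) = 0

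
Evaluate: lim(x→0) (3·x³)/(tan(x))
This is a 0/0 indeterminate form.

Apply L'Hôpital's rule: differentiate numerator and denominator separately.
  f(x) = 3·x^3   ⇒   f'(x) = 9·x^2
  g(x) = tan(x)   ⇒   g'(x) = tan(x)^2 + 1
  lim(x→0) f'(x)/g'(x) = lim(x→0) (9·x^2)/(tan(x)^2 + 1)
  = 0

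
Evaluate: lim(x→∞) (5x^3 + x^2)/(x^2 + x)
This is an ∞/∞ indeterminate form.

Apply L'Hôpital's rule: differentiate numerator and denominator separately.
  f(x) = 5·x^3 + x^2   ⇒   f'(x) = 15·x^2 + 2·x
  g(x) = x^2 + x   ⇒   g'(x) = 2·x + 1
  lim(x→∞) f'(x)/g'(x) = lim(x→∞) (15·x^2 + 2·x)/(2·x + 1)
  = ∞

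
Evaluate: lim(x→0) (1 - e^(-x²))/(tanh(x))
This is a 0/0 indeterminate form.

Apply L'Hôpital's rule: differentiate numerator and denominator separately.
  f(x) = 1 - e^(-x^2)   ⇒   f'(x) = 2·x·e^(-x^2)
  g(x) = tanh(x)   ⇒   g'(x) = 1 - tanh(x)^2
  lim(x→0) f'(x)/g'(x) = lim(x→0) (2·x·e^(-x^2))/(1 - tanh(x)^2)
  = 0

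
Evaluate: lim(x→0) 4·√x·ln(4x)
This is a 0·∞ indeterminate form.

Rewrite 0·∞ as a quotient (0/0 or ∞/∞ form), then apply L'Hôpital's rule:
  lim(x→0) 4·√x·ln(4x) = 0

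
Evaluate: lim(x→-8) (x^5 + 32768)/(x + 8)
This is a standard limit.

Factor or rationalize the expression:
  lim(x→-8) (x^5 + 32768)/(x + 8) = 20480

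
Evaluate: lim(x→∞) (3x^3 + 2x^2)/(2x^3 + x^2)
This is an ∞/∞ indeterminate form.

Apply L'Hôpital's rule: differentiate numerator and denominator separately.
  f(x) = 3·x^3 + 2·x^2   ⇒   f'(x) = 9·x^2 + 4·x
  g(x) = 2·x^3 + x^2   ⇒   g'(x) = 6·x^2 + 2·x
  lim(x→∞) f'(x)/g'(x) = lim(x→∞) (9·x^2 + 4·x)/(6·x^2 + 2·x)
  = 3/2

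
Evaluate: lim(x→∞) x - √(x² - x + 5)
This is an ∞-∞ indeterminate form.

Combine fractions or rationalize to convert ∞-∞ to 0/0 form:
  lim(x→∞) x - √(x² - x + 5) = 1/2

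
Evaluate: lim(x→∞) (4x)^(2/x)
This is an exponential indeterminate form.

For exponential indeterminate forms, take the natural log:
  Let L = lim(x→∞) (4x)^(2/x)
  Then ln(L) = lim(x→∞) [exponent × ln(base)]
  Evaluate using L'Hôpital or standard limits, then exponentiate.
  L = 1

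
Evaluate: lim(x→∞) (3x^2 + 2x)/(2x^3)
This is an ∞/∞ indeterminate form.

Apply L'Hôpital's rule: differentiate numerator and denominator separately.
  f(x) = 3·x^2 + 2·x   ⇒   f'(x) = 6·x + 2
  g(x) = 2·x^3   ⇒   g'(x) = 6·x^2
  lim(x→∞) f'(x)/g'(x) = lim(x→∞) (6·x + 2)/(6·x^2)
  = 0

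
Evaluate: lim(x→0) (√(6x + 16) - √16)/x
This is a standard limit.

Factor or rationalize the expression:
  lim(x→0) (√(6x + 16) - √16)/x = 3/4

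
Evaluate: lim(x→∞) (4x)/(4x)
This is an ∞/∞ indeterminate form.

Apply L'Hôpital's rule: differentiate numerator and denominator separately.
  f(x) = 4·x   ⇒   f'(x) = 4
  g(x) = 4·x   ⇒   g'(x) = 4
  lim(x→∞) f'(x)/g'(x) = lim(x→∞) (4)/(4)
  = 1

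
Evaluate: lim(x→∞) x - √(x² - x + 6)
This is an ∞-∞ indeterminate form.

Combine fractions or rationalize to convert ∞-∞ to 0/0 form:
  lim(x→∞) x - √(x² - x + 6) = 1/2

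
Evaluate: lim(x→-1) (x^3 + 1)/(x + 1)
This is a standard limit.

Factor or rationalize the expression:
  lim(x→-1) (x^3 + 1)/(x + 1) = 3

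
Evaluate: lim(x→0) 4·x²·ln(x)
This is a 0·∞ indeterminate form.

Rewrite 0·∞ as a quotient (0/0 or ∞/∞ form), then apply L'Hôpital's rule:
  lim(x→0) 4·x²·ln(x) = 0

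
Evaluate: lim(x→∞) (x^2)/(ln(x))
This is an ∞/∞ indeterminate form.

Apply L'Hôpital's rule: differentiate numerator and denominator separately.
  f(x) = x^2   ⇒   f'(x) = 2·x
  g(x) = ln(x)   ⇒   g'(x) = 1/x
  lim(x→∞) f'(x)/g'(x) = lim(x→∞) (2·x)/(1/x)
  = ∞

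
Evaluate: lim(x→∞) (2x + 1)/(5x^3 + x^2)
This is an ∞/∞ indeterminate form.

Apply L'Hôpital's rule: differentiate numerator and denominator separately.
  f(x) = 2·x + 1   ⇒   f'(x) = 2
  g(x) = 5·x^3 + x^2   ⇒   g'(x) = 15·x^2 + 2·x
  lim(x→∞) f'(x)/g'(x) = lim(x→∞) (2)/(15·x^2 + 2·x)
  = 0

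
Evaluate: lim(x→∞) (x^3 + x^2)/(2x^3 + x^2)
This is an ∞/∞ indeterminate form.

Apply L'Hôpital's rule: differentiate numerator and denominator separately.
  f(x) = x^3 + x^2   ⇒   f'(x) = 3·x^2 + 2·x
  g(x) = 2·x^3 + x^2   ⇒   g'(x) = 6·x^2 + 2·x
  lim(x→∞) f'(x)/g'(x) = lim(x→∞) (3·x^2 + 2·x)/(6·x^2 + 2·x)
  = 1/2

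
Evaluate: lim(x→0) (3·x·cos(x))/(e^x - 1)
This is a 0/0 indeterminate form.

Apply L'Hôpital's rule: differentiate numerator and denominator separately.
  f(x) = 3·x·cos(x)   ⇒   f'(x) = -3·x·sin(x) + 3·cos(x)
  g(x) = e^(x) - 1   ⇒   g'(x) = e^(x)
  lim(x→0) f'(x)/g'(x) = lim(x→0) (-3·x·sin(x) + 3·cos(x))/(e^(x))
  = 3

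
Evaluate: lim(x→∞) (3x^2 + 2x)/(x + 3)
This is an ∞/∞ indeterminate form.

Apply L'Hôpital's rule: differentiate numerator and denominator separately.
  f(x) = 3·x^2 + 2·x   ⇒   f'(x) = 6·x + 2
  g(x) = x + 3   ⇒   g'(x) = 1
  lim(x→∞) f'(x)/g'(x) = lim(x→∞) (6·x + 2)/(1)
  = ∞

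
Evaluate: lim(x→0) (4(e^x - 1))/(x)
This is a 0/0 indeterminate form.

Apply L'Hôpital's rule: differentiate numerator and denominator separately.
  f(x) = 4·e^(x) - 4   ⇒   f'(x) = 4·e^(x)
  g(x) = x   ⇒   g'(x) = 1
  lim(x→0) f'(x)/g'(x) = lim(x→0) (4·e^(x))/(1)
  = 4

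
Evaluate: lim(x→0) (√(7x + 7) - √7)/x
This is a standard limit.

Factor or rationalize the expression:
  lim(x→0) (√(7x + 7) - √7)/x = sqrt(7)/2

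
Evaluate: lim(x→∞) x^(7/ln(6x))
This is an exponential indeterminate form.

For exponential indeterminate forms, take the natural log:
  Let L = lim(x→∞) x^(7/ln(6x))
  Then ln(L) = lim(x→∞) [exponent × ln(base)]
  Evaluate using L'Hôpital or standard limits, then exponentiate.
  L = e^(7)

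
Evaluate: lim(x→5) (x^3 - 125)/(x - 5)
This is a standard limit.

Factor or rationalize the expression:
  lim(x→5) (x^3 - 125)/(x - 5) = 75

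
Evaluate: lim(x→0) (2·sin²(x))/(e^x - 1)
This is a 0/0 indeterminate form.

Apply L'Hôpital's rule: differentiate numerator and denominator separately.
  f(x) = 2·sin(x)^2   ⇒   f'(x) = 4·sin(x)·cos(x)
  g(x) = e^(x) - 1   ⇒   g'(x) = e^(x)
  lim(x→0) f'(x)/g'(x) = lim(x→0) (4·sin(x)·cos(x))/(e^(x))
  = 0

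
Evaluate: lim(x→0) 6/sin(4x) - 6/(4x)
This is an ∞-∞ indeterminate form.

Combine fractions or rationalize to convert ∞-∞ to 0/0 form:
  lim(x→0) 6/sin(4x) - 6/(4x) = 0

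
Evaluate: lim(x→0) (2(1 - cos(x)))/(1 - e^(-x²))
This is a 0/0 indeterminate form.

Apply L'Hôpital's rule: differentiate numerator and denominator separately.
  f(x) = 2 - 2·cos(x)   ⇒   f'(x) = 2·sin(x)
  g(x) = 1 - e^(-x^2)   ⇒   g'(x) = 2·x·e^(-x^2)
  lim(x→0) f'(x)/g'(x) = lim(x→0) (2·sin(x))/(2·x·e^(-x^2))
  = 1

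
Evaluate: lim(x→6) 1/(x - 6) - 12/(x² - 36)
This is an ∞-∞ indeterminate form.

Combine fractions or rationalize to convert ∞-∞ to 0/0 form:
  lim(x→6) 1/(x - 6) - 12/(x² - 36) = 1/12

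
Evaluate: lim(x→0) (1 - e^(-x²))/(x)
This is a 0/0 indeterminate form.

Apply L'Hôpital's rule: differentiate numerator and denominator separately.
  f(x) = 1 - e^(-x^2)   ⇒   f'(x) = 2·x·e^(-x^2)
  g(x) = x   ⇒   g'(x) = 1
  lim(x→0) f'(x)/g'(x) = lim(x→0) (2·x·e^(-x^2))/(1)
  = 0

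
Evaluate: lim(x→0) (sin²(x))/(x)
This is a 0/0 indeterminate form.

Apply L'Hôpital's rule: differentiate numerator and denominator separately.
  f(x) = sin(x)^2   ⇒   f'(x) = 2·sin(x)·cos(x)
  g(x) = x   ⇒   g'(x) = 1
  lim(x→0) f'(x)/g'(x) = lim(x→0) (2·sin(x)·cos(x))/(1)
  = 0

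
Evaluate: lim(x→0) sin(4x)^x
This is an exponential indeterminate form.

For exponential indeterminate forms, take the natural log:
  Let L = lim(x→0) sin(4x)^x
  Then ln(L) = lim(x→0) [exponent × ln(base)]
  Evaluate using L'Hôpital or standard limits, then exponentiate.
  L = 1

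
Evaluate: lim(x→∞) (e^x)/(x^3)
This is an ∞/∞ indeterminate form.

Apply L'Hôpital's rule: differentiate numerator and denominator separately.
  f(x) = e^(x)   ⇒   f'(x) = e^(x)
  g(x) = x^3   ⇒   g'(x) = 3·x^2
  lim(x→∞) f'(x)/g'(x) = lim(x→∞) (e^(x))/(3·x^2)
  = ∞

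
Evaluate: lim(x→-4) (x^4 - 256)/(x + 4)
This is a standard limit.

Factor or rationalize the expression:
  lim(x→-4) (x^4 - 256)/(x + 4) = -256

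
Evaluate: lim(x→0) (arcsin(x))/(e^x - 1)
This is a 0/0 indeterminate form.

Apply L'Hôpital's rule: differentiate numerator and denominator separately.
  f(x) = asin(x)   ⇒   f'(x) = 1/sqrt(1 - x^2)
  g(x) = e^(x) - 1   ⇒   g'(x) = e^(x)
  lim(x→0) f'(x)/g'(x) = lim(x→0) (1/sqrt(1 - x^2))/(e^(x))
  = 1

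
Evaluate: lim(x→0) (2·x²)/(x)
This is a 0/0 indeterminate form.

Apply L'Hôpital's rule: differentiate numerator and denominator separately.
  f(x) = 2·x^2   ⇒   f'(x) = 4·x
  g(x) = x   ⇒   g'(x) = 1
  lim(x→0) f'(x)/g'(x) = lim(x→0) (4·x)/(1)
  = 0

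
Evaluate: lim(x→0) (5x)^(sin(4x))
This is an exponential indeterminate form.

For exponential indeterminate forms, take the natural log:
  Let L = lim(x→0) (5x)^(sin(4x))
  Then ln(L) = lim(x→0) [exponent × ln(base)]
  Evaluate using L'Hôpital or standard limits, then exponentiate.
  L = 1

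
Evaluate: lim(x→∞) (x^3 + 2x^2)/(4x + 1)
This is an ∞/∞ indeterminate form.

Apply L'Hôpital's rule: differentiate numerator and denominator separately.
  f(x) = x^3 + 2·x^2   ⇒   f'(x) = 3·x^2 + 4·x
  g(x) = 4·x + 1   ⇒   g'(x) = 4
  lim(x→∞) f'(x)/g'(x) = lim(x→∞) (3·x^2 + 4·x)/(4)
  = ∞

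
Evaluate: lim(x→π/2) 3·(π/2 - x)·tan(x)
This is a 0·∞ indeterminate form.

Rewrite 0·∞ as a quotient (0/0 or ∞/∞ form), then apply L'Hôpital's rule:
  lim(x→π/2) 3·(π/2 - x)·tan(x) = 3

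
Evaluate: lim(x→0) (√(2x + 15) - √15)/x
This is a standard limit.

Factor or rationalize the expression:
  lim(x→0) (√(2x + 15) - √15)/x = sqrt(15)/15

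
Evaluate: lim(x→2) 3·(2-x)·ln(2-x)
This is a 0·∞ indeterminate form.

Rewrite 0·∞ as a quotient (0/0 or ∞/∞ form), then apply L'Hôpital's rule:
  lim(x→2) 3·(2-x)·ln(2-x) = 0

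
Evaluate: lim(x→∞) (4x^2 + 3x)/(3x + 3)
This is an ∞/∞ indeterminate form.

Apply L'Hôpital's rule: differentiate numerator and denominator separately.
  f(x) = 4·x^2 + 3·x   ⇒   f'(x) = 8·x + 3
  g(x) = 3·x + 3   ⇒   g'(x) = 3
  lim(x→∞) f'(x)/g'(x) = lim(x→∞) (8·x + 3)/(3)
  = ∞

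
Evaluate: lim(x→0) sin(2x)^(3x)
This is an exponential indeterminate form.

For exponential indeterminate forms, take the natural log:
  Let L = lim(x→0) sin(2x)^(3x)
  Then ln(L) = lim(x→0) [exponent × ln(base)]
  Evaluate using L'Hôpital or standard limits, then exponentiate.
  L = 1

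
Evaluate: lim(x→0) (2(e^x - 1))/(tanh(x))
This is a 0/0 indeterminate form.

Apply L'Hôpital's rule: differentiate numerator and denominator separately.
  f(x) = 2·e^(x) - 2   ⇒   f'(x) = 2·e^(x)
  g(x) = tanh(x)   ⇒   g'(x) = 1 - tanh(x)^2
  lim(x→0) f'(x)/g'(x) = lim(x→0) (2·e^(x))/(1 - tanh(x)^2)
  = 2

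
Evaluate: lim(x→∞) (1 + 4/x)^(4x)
This is an exponential indeterminate form.

For exponential indeterminate forms, take the natural log:
  Let L = lim(x→∞) (1 + 4/x)^(4x)
  Then ln(L) = lim(x→∞) [exponent × ln(base)]
  Evaluate using L'Hôpital or standard limits, then exponentiate.
  L = e^(16)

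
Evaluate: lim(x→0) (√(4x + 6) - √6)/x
This is a standard limit.

Factor or rationalize the expression:
  lim(x→0) (√(4x + 6) - √6)/x = sqrt(6)/3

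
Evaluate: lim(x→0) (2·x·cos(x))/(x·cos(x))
This is a 0/0 indeterminate form.

Apply L'Hôpital's rule: differentiate numerator and denominator separately.
  f(x) = 2·x·cos(x)   ⇒   f'(x) = -2·x·sin(x) + 2·cos(x)
  g(x) = x·cos(x)   ⇒   g'(x) = -x·sin(x) + cos(x)
  lim(x→0) f'(x)/g'(x) = lim(x→0) (-2·x·sin(x) + 2·cos(x))/(-x·sin(x) + cos(x))
  = 2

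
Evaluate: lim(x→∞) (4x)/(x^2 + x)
This is an ∞/∞ indeterminate form.

Apply L'Hôpital's rule: differentiate numerator and denominator separately.
  f(x) = 4·x   ⇒   f'(x) = 4
  g(x) = x^2 + x   ⇒   g'(x) = 2·x + 1
  lim(x→∞) f'(x)/g'(x) = lim(x→∞) (4)/(2·x + 1)
  = 0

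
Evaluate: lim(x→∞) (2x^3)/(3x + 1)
This is an ∞/∞ indeterminate form.

Apply L'Hôpital's rule: differentiate numerator and denominator separately.
  f(x) = 2·x^3   ⇒   f'(x) = 6·x^2
  g(x) = 3·x + 1   ⇒   g'(x) = 3
  lim(x→∞) f'(x)/g'(x) = lim(x→∞) (6·x^2)/(3)
  = ∞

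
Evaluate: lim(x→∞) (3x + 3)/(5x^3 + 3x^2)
This is an ∞/∞ indeterminate form.

Apply L'Hôpital's rule: differentiate numerator and denominator separately.
  f(x) = 3·x + 3   ⇒   f'(x) = 3
  g(x) = 5·x^3 + 3·x^2   ⇒   g'(x) = 15·x^2 + 6·x
  lim(x→∞) f'(x)/g'(x) = lim(x→∞) (3)/(15·x^2 + 6·x)
  = 0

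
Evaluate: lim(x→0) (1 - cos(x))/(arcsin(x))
This is a 0/0 indeterminate form.

Apply L'Hôpital's rule: differentiate numerator and denominator separately.
  f(x) = 1 - cos(x)   ⇒   f'(x) = sin(x)
  g(x) = asin(x)   ⇒   g'(x) = 1/sqrt(1 - x^2)
  lim(x→0) f'(x)/g'(x) = lim(x→0) (sin(x))/(1/sqrt(1 - x^2))
  = 0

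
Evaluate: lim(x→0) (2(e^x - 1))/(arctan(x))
This is a 0/0 indeterminate form.

Apply L'Hôpital's rule: differentiate numerator and denominator separately.
  f(x) = 2·e^(x) - 2   ⇒   f'(x) = 2·e^(x)
  g(x) = atan(x)   ⇒   g'(x) = 1/(x^2 + 1)
  lim(x→0) f'(x)/g'(x) = lim(x→0) (2·e^(x))/(1/(x^2 + 1))
  = 2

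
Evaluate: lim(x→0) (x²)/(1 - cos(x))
This is a 0/0 indeterminate form.

Apply L'Hôpital's rule: differentiate numerator and denominator separately.
  f(x) = x^2   ⇒   f'(x) = 2·x
  g(x) = 1 - cos(x)   ⇒   g'(x) = sin(x)
  lim(x→0) f'(x)/g'(x) = lim(x→0) (2·x)/(sin(x))
  = 2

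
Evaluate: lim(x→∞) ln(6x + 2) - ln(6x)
This is an ∞-∞ indeterminate form.

Combine fractions or rationalize to convert ∞-∞ to 0/0 form:
  lim(x→∞) ln(6x + 2) - ln(6x) = 0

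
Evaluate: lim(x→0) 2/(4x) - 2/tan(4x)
This is an ∞-∞ indeterminate form.

Combine fractions or rationalize to convert ∞-∞ to 0/0 form:
  lim(x→0) 2/(4x) - 2/tan(4x) = 0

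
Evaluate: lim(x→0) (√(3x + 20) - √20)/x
This is a standard limit.

Factor or rationalize the expression:
  lim(x→0) (√(3x + 20) - √20)/x = 3·sqrt(5)/20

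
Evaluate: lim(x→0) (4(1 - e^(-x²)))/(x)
This is a 0/0 indeterminate form.

Apply L'Hôpital's rule: differentiate numerator and denominator separately.
  f(x) = 4 - 4·e^(-x^2)   ⇒   f'(x) = 8·x·e^(-x^2)
  g(x) = x   ⇒   g'(x) = 1
  lim(x→0) f'(x)/g'(x) = lim(x→0) (8·x·e^(-x^2))/(1)
  = 0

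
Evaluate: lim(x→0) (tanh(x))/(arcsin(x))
This is a 0/0 indeterminate form.

Apply L'Hôpital's rule: differentiate numerator and denominator separately.
  f(x) = tanh(x)   ⇒   f'(x) = 1 - tanh(x)^2
  g(x) = asin(x)   ⇒   g'(x) = 1/sqrt(1 - x^2)
  lim(x→0) f'(x)/g'(x) = lim(x→0) (1 - tanh(x)^2)/(1/sqrt(1 - x^2))
  = 1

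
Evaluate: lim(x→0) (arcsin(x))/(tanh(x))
This is a 0/0 indeterminate form.

Apply L'Hôpital's rule: differentiate numerator and denominator separately.
  f(x) = asin(x)   ⇒   f'(x) = 1/sqrt(1 - x^2)
  g(x) = tanh(x)   ⇒   g'(x) = 1 - tanh(x)^2
  lim(x→0) f'(x)/g'(x) = lim(x→0) (1/sqrt(1 - x^2))/(1 - tanh(x)^2)
  = 1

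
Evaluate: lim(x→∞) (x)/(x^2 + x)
This is an ∞/∞ indeterminate form.

Apply L'Hôpital's rule: differentiate numerator and denominator separately.
  f(x) = x   ⇒   f'(x) = 1
  g(x) = x^2 + x   ⇒   g'(x) = 2·x + 1
  lim(x→∞) f'(x)/g'(x) = lim(x→∞) (1)/(2·x + 1)
  = 0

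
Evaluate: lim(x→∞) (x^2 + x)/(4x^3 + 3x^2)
This is an ∞/∞ indeterminate form.

Apply L'Hôpital's rule: differentiate numerator and denominator separately.
  f(x) = x^2 + x   ⇒   f'(x) = 2·x + 1
  g(x) = 4·x^3 + 3·x^2   ⇒   g'(x) = 12·x^2 + 6·x
  lim(x→∞) f'(x)/g'(x) = lim(x→∞) (2·x + 1)/(12·x^2 + 6·x)
  = 0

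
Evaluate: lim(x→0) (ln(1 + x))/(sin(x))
This is a 0/0 indeterminate form.

Apply L'Hôpital's rule: differentiate numerator and denominator separately.
  f(x) = ln(x + 1)   ⇒   f'(x) = 1/(x + 1)
  g(x) = sin(x)   ⇒   g'(x) = cos(x)
  lim(x→0) f'(x)/g'(x) = lim(x→0) (1/(x + 1))/(cos(x))
  = 1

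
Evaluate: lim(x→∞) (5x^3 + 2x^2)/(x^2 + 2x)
This is an ∞/∞ indeterminate form.

Apply L'Hôpital's rule: differentiate numerator and denominator separately.
  f(x) = 5·x^3 + 2·x^2   ⇒   f'(x) = 15·x^2 + 4·x
  g(x) = x^2 + 2·x   ⇒   g'(x) = 2·x + 2
  lim(x→∞) f'(x)/g'(x) = lim(x→∞) (15·x^2 + 4·x)/(2·x + 2)
  = ∞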